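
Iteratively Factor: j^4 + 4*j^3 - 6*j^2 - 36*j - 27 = (j + 3)*(j^3 + j^2 - 9*j - 9) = (j + 3)^2*(j^2 - 2*j - 3) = (j - 3)*(j + 3)^2*(j + 1)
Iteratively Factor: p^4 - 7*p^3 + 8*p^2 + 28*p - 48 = (p - 2)*(p^3 - 5*p^2 - 2*p + 24) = (p - 4)*(p - 2)*(p^2 - p - 6) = (p - 4)*(p - 3)*(p - 2)*(p + 2)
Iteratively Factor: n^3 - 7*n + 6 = (n - 2)*(n^2 + 2*n - 3) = (n - 2)*(n + 3)*(n - 1)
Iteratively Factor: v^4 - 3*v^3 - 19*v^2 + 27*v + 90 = (v - 5)*(v^3 + 2*v^2 - 9*v - 18) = (v - 5)*(v + 2)*(v^2 - 9) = (v - 5)*(v - 3)*(v + 2)*(v + 3)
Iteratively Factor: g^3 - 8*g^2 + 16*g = (g - 4)*(g^2 - 4*g) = (g - 4)^2*(g)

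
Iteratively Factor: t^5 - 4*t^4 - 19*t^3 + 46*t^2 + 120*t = (t + 2)*(t^4 - 6*t^3 - 7*t^2 + 60*t) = (t + 2)*(t + 3)*(t^3 - 9*t^2 + 20*t) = t*(t + 2)*(t + 3)*(t^2 - 9*t + 20) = t*(t - 4)*(t + 2)*(t + 3)*(t - 5)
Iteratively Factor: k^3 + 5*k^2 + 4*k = (k + 4)*(k^2 + k) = k*(k + 4)*(k + 1)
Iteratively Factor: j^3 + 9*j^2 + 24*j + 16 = (j + 4)*(j^2 + 5*j + 4) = (j + 4)^2*(j + 1)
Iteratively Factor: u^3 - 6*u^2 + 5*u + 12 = (u - 3)*(u^2 - 3*u - 4) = (u - 3)*(u + 1)*(u - 4)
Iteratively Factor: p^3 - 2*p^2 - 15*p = (p + 3)*(p^2 - 5*p) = (p - 5)*(p + 3)*(p)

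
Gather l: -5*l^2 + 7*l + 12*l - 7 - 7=-5*l^2 + 19*l - 14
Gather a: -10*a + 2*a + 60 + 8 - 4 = 64 - 8*a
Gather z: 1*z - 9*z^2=-9*z^2 + z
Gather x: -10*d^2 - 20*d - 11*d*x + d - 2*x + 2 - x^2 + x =-10*d^2 - 19*d - x^2 + x*(-11*d - 1) + 2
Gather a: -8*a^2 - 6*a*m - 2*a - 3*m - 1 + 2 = -8*a^2 + a*(-6*m - 2) - 3*m + 1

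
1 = 1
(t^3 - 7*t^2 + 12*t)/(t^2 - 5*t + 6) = t*(t - 4)/(t - 2)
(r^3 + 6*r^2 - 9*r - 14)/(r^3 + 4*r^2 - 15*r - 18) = (r^2 + 5*r - 14)/(r^2 + 3*r - 18)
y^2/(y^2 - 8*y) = y/(y - 8)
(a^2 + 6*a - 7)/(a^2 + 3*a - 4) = (a + 7)/(a + 4)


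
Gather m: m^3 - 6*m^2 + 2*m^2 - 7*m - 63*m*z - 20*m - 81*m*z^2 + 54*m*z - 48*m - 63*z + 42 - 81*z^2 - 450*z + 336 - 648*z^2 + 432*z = m^3 - 4*m^2 + m*(-81*z^2 - 9*z - 75) - 729*z^2 - 81*z + 378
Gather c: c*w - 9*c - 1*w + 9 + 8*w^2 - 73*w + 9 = c*(w - 9) + 8*w^2 - 74*w + 18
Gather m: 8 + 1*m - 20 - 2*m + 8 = -m - 4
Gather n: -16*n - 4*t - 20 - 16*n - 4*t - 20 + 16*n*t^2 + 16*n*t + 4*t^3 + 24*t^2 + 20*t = n*(16*t^2 + 16*t - 32) + 4*t^3 + 24*t^2 + 12*t - 40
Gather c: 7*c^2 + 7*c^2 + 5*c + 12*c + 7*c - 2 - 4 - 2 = 14*c^2 + 24*c - 8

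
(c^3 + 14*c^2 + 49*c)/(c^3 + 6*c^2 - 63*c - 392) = c/(c - 8)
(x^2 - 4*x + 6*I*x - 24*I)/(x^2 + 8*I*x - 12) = (x - 4)/(x + 2*I)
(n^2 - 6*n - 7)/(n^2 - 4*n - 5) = (n - 7)/(n - 5)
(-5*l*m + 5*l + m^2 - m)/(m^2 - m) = (-5*l + m)/m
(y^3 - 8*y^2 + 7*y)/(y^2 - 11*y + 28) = y*(y - 1)/(y - 4)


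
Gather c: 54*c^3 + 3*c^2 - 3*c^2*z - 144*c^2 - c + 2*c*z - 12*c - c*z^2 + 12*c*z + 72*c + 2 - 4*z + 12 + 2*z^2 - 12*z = 54*c^3 + c^2*(-3*z - 141) + c*(-z^2 + 14*z + 59) + 2*z^2 - 16*z + 14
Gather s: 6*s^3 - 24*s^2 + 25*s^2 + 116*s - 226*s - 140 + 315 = 6*s^3 + s^2 - 110*s + 175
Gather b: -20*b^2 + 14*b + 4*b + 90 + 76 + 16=-20*b^2 + 18*b + 182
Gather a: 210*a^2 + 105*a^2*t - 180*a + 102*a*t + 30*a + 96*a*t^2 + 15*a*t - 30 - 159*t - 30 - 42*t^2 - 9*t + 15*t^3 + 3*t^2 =a^2*(105*t + 210) + a*(96*t^2 + 117*t - 150) + 15*t^3 - 39*t^2 - 168*t - 60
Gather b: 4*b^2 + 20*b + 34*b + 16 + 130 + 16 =4*b^2 + 54*b + 162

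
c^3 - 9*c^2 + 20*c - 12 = (c - 6)*(c - 2)*(c - 1)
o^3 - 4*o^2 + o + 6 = (o - 3)*(o - 2)*(o + 1)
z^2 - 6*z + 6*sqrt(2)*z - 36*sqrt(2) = (z - 6)*(z + 6*sqrt(2))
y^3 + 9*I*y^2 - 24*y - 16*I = (y + I)*(y + 4*I)^2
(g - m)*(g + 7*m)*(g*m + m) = g^3*m + 6*g^2*m^2 + g^2*m - 7*g*m^3 + 6*g*m^2 - 7*m^3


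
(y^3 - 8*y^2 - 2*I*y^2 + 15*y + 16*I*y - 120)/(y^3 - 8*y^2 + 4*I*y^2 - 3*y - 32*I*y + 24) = (y - 5*I)/(y + I)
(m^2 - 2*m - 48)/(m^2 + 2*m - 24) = (m - 8)/(m - 4)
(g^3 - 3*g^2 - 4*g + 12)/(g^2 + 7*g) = (g^3 - 3*g^2 - 4*g + 12)/(g*(g + 7))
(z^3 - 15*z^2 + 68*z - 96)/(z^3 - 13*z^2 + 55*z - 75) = (z^2 - 12*z + 32)/(z^2 - 10*z + 25)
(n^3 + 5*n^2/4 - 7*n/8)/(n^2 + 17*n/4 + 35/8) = n*(2*n - 1)/(2*n + 5)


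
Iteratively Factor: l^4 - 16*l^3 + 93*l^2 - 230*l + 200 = (l - 5)*(l^3 - 11*l^2 + 38*l - 40) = (l - 5)^2*(l^2 - 6*l + 8) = (l - 5)^2*(l - 2)*(l - 4)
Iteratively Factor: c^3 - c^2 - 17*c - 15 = (c + 1)*(c^2 - 2*c - 15) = (c - 5)*(c + 1)*(c + 3)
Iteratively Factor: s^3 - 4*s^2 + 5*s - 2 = (s - 1)*(s^2 - 3*s + 2) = (s - 1)^2*(s - 2)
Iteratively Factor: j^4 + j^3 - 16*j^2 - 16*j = (j + 4)*(j^3 - 3*j^2 - 4*j) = j*(j + 4)*(j^2 - 3*j - 4) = j*(j - 4)*(j + 4)*(j + 1)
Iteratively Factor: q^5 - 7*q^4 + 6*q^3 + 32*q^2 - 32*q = (q)*(q^4 - 7*q^3 + 6*q^2 + 32*q - 32) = q*(q - 1)*(q^3 - 6*q^2 + 32) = q*(q - 4)*(q - 1)*(q^2 - 2*q - 8) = q*(q - 4)^2*(q - 1)*(q + 2)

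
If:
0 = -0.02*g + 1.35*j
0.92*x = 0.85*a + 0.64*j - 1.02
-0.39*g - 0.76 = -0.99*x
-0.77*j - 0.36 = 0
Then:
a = -11.07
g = -31.56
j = -0.47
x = -11.66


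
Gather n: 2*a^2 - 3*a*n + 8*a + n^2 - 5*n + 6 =2*a^2 + 8*a + n^2 + n*(-3*a - 5) + 6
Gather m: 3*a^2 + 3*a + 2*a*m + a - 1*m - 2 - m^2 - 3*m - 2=3*a^2 + 4*a - m^2 + m*(2*a - 4) - 4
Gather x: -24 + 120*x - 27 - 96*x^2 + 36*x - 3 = -96*x^2 + 156*x - 54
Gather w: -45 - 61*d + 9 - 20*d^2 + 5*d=-20*d^2 - 56*d - 36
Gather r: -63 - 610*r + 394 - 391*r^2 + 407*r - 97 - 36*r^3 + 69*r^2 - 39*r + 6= -36*r^3 - 322*r^2 - 242*r + 240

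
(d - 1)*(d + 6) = d^2 + 5*d - 6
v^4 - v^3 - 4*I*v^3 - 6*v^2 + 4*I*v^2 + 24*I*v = v*(v - 3)*(v + 2)*(v - 4*I)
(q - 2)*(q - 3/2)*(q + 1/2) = q^3 - 3*q^2 + 5*q/4 + 3/2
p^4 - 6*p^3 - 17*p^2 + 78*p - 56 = (p - 7)*(p - 2)*(p - 1)*(p + 4)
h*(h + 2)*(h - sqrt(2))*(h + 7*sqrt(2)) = h^4 + 2*h^3 + 6*sqrt(2)*h^3 - 14*h^2 + 12*sqrt(2)*h^2 - 28*h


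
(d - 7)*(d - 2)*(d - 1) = d^3 - 10*d^2 + 23*d - 14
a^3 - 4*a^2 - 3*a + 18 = (a - 3)^2*(a + 2)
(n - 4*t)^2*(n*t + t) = n^3*t - 8*n^2*t^2 + n^2*t + 16*n*t^3 - 8*n*t^2 + 16*t^3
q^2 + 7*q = q*(q + 7)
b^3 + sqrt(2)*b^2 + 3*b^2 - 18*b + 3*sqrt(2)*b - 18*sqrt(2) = (b - 3)*(b + 6)*(b + sqrt(2))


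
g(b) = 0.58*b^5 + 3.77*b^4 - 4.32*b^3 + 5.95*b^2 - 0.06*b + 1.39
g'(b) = 2.9*b^4 + 15.08*b^3 - 12.96*b^2 + 11.9*b - 0.06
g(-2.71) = 249.79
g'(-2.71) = -271.20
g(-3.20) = 404.77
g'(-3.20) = -360.90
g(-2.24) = 142.14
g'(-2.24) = -188.22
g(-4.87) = 1173.54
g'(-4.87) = -475.92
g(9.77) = 82519.30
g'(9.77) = 39365.00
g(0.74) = 4.11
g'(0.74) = 8.63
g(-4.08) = 783.02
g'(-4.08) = -484.94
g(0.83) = 4.99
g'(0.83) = 10.89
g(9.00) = 56316.91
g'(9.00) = 29077.50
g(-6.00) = 1524.91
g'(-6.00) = -36.90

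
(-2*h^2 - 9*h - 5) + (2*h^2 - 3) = -9*h - 8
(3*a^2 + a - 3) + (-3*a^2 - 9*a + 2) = -8*a - 1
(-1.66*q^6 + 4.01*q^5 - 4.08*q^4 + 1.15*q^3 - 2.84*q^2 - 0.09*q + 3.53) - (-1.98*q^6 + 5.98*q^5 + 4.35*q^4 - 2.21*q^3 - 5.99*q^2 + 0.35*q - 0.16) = 0.32*q^6 - 1.97*q^5 - 8.43*q^4 + 3.36*q^3 + 3.15*q^2 - 0.44*q + 3.69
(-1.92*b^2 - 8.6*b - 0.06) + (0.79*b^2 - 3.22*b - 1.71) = -1.13*b^2 - 11.82*b - 1.77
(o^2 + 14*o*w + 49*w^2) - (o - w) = o^2 + 14*o*w - o + 49*w^2 + w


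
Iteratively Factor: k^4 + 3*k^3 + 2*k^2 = (k + 2)*(k^3 + k^2) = (k + 1)*(k + 2)*(k^2) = k*(k + 1)*(k + 2)*(k)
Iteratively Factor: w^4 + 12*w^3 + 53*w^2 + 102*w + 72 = (w + 3)*(w^3 + 9*w^2 + 26*w + 24) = (w + 3)^2*(w^2 + 6*w + 8) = (w + 2)*(w + 3)^2*(w + 4)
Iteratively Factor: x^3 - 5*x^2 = (x - 5)*(x^2) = x*(x - 5)*(x)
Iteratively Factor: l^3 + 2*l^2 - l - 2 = (l - 1)*(l^2 + 3*l + 2) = (l - 1)*(l + 1)*(l + 2)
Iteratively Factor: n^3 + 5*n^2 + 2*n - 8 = (n + 2)*(n^2 + 3*n - 4) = (n - 1)*(n + 2)*(n + 4)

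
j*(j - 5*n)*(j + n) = j^3 - 4*j^2*n - 5*j*n^2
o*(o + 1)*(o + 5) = o^3 + 6*o^2 + 5*o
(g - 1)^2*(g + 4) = g^3 + 2*g^2 - 7*g + 4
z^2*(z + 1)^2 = z^4 + 2*z^3 + z^2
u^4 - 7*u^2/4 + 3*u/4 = u*(u - 1)*(u - 1/2)*(u + 3/2)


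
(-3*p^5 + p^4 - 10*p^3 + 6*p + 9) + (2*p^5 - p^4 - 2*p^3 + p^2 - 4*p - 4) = -p^5 - 12*p^3 + p^2 + 2*p + 5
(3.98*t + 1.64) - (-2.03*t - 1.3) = 6.01*t + 2.94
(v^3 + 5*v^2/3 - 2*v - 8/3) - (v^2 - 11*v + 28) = v^3 + 2*v^2/3 + 9*v - 92/3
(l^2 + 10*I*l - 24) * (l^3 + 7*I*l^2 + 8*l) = l^5 + 17*I*l^4 - 86*l^3 - 88*I*l^2 - 192*l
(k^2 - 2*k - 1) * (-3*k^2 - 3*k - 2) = -3*k^4 + 3*k^3 + 7*k^2 + 7*k + 2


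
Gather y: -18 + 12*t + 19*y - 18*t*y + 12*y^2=12*t + 12*y^2 + y*(19 - 18*t) - 18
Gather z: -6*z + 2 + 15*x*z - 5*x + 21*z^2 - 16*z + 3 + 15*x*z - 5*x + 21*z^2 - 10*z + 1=-10*x + 42*z^2 + z*(30*x - 32) + 6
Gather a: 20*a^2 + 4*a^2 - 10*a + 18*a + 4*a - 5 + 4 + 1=24*a^2 + 12*a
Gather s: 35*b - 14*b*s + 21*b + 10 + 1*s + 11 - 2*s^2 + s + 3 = 56*b - 2*s^2 + s*(2 - 14*b) + 24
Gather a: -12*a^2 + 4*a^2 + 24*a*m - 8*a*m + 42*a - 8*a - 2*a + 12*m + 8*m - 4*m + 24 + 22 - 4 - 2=-8*a^2 + a*(16*m + 32) + 16*m + 40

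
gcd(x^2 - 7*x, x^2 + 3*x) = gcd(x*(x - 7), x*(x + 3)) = x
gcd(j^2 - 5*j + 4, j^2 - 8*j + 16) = j - 4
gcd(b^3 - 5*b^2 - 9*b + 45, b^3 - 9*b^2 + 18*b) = b - 3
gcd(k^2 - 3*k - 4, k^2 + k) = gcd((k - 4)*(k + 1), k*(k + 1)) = k + 1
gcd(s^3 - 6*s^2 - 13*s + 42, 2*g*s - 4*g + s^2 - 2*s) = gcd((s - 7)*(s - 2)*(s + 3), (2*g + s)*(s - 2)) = s - 2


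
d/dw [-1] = 0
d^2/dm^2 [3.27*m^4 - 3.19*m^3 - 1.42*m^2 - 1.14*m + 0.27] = 39.24*m^2 - 19.14*m - 2.84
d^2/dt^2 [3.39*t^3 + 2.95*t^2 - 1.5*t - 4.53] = 20.34*t + 5.9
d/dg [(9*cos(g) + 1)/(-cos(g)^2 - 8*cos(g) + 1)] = (9*sin(g)^2 - 2*cos(g) - 26)*sin(g)/(-sin(g)^2 + 8*cos(g))^2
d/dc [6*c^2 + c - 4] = 12*c + 1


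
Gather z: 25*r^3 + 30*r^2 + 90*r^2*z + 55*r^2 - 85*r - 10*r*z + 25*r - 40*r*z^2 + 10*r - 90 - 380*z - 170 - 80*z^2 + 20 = 25*r^3 + 85*r^2 - 50*r + z^2*(-40*r - 80) + z*(90*r^2 - 10*r - 380) - 240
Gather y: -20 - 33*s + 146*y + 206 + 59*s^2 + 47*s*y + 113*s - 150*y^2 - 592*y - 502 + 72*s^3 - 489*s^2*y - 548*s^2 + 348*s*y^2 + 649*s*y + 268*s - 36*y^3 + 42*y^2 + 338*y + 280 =72*s^3 - 489*s^2 + 348*s - 36*y^3 + y^2*(348*s - 108) + y*(-489*s^2 + 696*s - 108) - 36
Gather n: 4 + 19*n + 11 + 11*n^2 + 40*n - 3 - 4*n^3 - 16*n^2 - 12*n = -4*n^3 - 5*n^2 + 47*n + 12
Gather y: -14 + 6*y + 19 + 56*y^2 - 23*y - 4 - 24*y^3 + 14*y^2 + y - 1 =-24*y^3 + 70*y^2 - 16*y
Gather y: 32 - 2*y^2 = 32 - 2*y^2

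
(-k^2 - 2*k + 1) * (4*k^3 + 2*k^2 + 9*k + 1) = -4*k^5 - 10*k^4 - 9*k^3 - 17*k^2 + 7*k + 1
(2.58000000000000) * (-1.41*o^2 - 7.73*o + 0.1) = -3.6378*o^2 - 19.9434*o + 0.258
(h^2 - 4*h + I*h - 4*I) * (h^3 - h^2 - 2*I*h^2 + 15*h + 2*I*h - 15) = h^5 - 5*h^4 - I*h^4 + 21*h^3 + 5*I*h^3 - 85*h^2 + 11*I*h^2 + 68*h - 75*I*h + 60*I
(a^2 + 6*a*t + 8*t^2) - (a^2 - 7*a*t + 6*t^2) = 13*a*t + 2*t^2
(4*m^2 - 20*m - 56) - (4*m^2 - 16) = -20*m - 40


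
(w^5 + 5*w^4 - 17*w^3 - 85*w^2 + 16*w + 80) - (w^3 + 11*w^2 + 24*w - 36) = w^5 + 5*w^4 - 18*w^3 - 96*w^2 - 8*w + 116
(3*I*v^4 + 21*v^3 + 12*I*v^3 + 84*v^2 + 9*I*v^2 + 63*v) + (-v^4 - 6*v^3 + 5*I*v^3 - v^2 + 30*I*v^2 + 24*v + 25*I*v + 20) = -v^4 + 3*I*v^4 + 15*v^3 + 17*I*v^3 + 83*v^2 + 39*I*v^2 + 87*v + 25*I*v + 20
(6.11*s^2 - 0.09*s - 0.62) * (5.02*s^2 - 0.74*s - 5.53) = 30.6722*s^4 - 4.9732*s^3 - 36.8341*s^2 + 0.9565*s + 3.4286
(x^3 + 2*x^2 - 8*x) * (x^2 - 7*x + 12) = x^5 - 5*x^4 - 10*x^3 + 80*x^2 - 96*x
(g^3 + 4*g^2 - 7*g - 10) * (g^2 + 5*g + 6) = g^5 + 9*g^4 + 19*g^3 - 21*g^2 - 92*g - 60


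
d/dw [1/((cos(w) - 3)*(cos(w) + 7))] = 2*(cos(w) + 2)*sin(w)/((cos(w) - 3)^2*(cos(w) + 7)^2)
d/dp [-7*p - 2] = -7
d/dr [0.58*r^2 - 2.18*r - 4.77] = 1.16*r - 2.18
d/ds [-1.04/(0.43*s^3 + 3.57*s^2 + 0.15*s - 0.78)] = (1.3416*s^2 + 7.4256*s + 0.156)/(0.43*s^3 + 3.57*s^2 + 0.15*s - 0.78)^2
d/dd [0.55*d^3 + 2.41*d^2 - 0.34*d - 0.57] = 1.65*d^2 + 4.82*d - 0.34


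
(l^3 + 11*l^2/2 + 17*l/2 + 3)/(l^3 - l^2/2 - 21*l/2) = (2*l^2 + 5*l + 2)/(l*(2*l - 7))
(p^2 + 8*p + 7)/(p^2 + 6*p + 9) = (p^2 + 8*p + 7)/(p^2 + 6*p + 9)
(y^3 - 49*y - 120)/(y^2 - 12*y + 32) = (y^2 + 8*y + 15)/(y - 4)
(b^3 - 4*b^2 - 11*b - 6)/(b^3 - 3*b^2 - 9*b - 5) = (b - 6)/(b - 5)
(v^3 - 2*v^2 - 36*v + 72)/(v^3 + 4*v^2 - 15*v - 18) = (v^2 - 8*v + 12)/(v^2 - 2*v - 3)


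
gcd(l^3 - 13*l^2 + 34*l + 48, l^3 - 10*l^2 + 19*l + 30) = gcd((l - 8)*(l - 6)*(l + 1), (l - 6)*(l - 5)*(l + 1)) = l^2 - 5*l - 6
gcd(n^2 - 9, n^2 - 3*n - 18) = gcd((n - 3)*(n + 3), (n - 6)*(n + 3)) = n + 3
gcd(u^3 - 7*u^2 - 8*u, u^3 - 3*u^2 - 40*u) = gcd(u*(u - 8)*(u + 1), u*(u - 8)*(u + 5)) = u^2 - 8*u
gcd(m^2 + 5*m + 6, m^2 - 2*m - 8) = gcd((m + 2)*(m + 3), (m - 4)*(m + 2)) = m + 2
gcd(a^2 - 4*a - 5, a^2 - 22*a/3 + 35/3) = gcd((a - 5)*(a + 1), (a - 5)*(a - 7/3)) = a - 5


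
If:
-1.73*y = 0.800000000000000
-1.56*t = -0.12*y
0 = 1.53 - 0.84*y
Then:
No Solution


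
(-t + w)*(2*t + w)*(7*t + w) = -14*t^3 + 5*t^2*w + 8*t*w^2 + w^3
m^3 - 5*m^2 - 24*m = m*(m - 8)*(m + 3)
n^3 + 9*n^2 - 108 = (n - 3)*(n + 6)^2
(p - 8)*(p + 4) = p^2 - 4*p - 32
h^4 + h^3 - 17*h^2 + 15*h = h*(h - 3)*(h - 1)*(h + 5)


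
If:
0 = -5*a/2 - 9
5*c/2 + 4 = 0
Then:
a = -18/5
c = -8/5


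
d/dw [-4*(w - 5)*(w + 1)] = 16 - 8*w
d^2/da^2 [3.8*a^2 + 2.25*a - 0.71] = 7.60000000000000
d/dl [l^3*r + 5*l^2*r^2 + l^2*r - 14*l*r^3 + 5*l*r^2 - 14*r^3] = r*(3*l^2 + 10*l*r + 2*l - 14*r^2 + 5*r)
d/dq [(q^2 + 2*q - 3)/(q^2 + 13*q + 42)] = (11*q^2 + 90*q + 123)/(q^4 + 26*q^3 + 253*q^2 + 1092*q + 1764)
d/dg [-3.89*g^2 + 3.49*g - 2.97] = 3.49 - 7.78*g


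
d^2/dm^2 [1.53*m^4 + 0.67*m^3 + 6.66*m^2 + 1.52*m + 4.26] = 18.36*m^2 + 4.02*m + 13.32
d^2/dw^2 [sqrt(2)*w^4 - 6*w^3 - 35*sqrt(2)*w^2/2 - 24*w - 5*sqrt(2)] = 12*sqrt(2)*w^2 - 36*w - 35*sqrt(2)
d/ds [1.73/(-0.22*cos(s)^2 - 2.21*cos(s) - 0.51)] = -(0.7612*cos(s) + 3.8233)*sin(s)/(0.22*cos(s)^2 + 2.21*cos(s) + 0.51)^2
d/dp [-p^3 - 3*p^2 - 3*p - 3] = -3*p^2 - 6*p - 3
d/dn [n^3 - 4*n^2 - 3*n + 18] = 3*n^2 - 8*n - 3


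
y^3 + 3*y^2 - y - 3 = (y - 1)*(y + 1)*(y + 3)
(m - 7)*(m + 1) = m^2 - 6*m - 7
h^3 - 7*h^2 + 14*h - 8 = (h - 4)*(h - 2)*(h - 1)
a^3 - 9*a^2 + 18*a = a*(a - 6)*(a - 3)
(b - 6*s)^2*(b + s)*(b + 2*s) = b^4 - 9*b^3*s + 2*b^2*s^2 + 84*b*s^3 + 72*s^4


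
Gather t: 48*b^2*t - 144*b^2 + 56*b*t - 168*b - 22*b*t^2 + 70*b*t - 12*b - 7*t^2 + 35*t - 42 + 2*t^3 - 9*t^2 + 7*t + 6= -144*b^2 - 180*b + 2*t^3 + t^2*(-22*b - 16) + t*(48*b^2 + 126*b + 42) - 36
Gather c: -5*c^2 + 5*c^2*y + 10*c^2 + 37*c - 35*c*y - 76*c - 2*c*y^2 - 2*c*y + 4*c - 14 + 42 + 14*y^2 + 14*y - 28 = c^2*(5*y + 5) + c*(-2*y^2 - 37*y - 35) + 14*y^2 + 14*y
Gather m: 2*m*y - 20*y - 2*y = 2*m*y - 22*y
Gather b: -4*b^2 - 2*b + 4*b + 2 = -4*b^2 + 2*b + 2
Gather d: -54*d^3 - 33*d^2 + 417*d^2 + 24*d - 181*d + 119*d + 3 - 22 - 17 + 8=-54*d^3 + 384*d^2 - 38*d - 28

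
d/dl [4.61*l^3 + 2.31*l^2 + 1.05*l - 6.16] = 13.83*l^2 + 4.62*l + 1.05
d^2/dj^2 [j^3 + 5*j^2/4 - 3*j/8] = 6*j + 5/2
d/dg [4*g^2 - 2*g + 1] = 8*g - 2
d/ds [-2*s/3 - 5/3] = -2/3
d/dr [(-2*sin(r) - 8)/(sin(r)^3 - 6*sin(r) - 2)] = 4*(sin(r)^3 + 6*sin(r)^2 - 11)*cos(r)/(sin(r)^3 - 6*sin(r) - 2)^2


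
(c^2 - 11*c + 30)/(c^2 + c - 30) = (c - 6)/(c + 6)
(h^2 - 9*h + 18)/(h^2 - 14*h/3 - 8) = 3*(h - 3)/(3*h + 4)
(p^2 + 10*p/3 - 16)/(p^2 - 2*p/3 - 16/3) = (p + 6)/(p + 2)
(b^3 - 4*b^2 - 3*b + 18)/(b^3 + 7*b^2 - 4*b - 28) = (b^2 - 6*b + 9)/(b^2 + 5*b - 14)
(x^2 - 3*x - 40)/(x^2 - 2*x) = (x^2 - 3*x - 40)/(x*(x - 2))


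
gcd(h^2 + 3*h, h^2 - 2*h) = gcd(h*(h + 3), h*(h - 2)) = h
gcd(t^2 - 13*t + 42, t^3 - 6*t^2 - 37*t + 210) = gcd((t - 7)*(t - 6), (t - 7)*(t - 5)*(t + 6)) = t - 7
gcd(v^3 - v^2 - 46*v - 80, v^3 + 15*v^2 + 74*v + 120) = v + 5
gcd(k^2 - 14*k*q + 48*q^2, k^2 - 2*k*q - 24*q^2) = -k + 6*q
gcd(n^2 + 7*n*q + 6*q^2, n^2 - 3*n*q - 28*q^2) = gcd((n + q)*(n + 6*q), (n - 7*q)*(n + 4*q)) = 1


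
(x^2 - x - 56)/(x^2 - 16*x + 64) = (x + 7)/(x - 8)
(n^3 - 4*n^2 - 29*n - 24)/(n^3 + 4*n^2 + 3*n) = (n - 8)/n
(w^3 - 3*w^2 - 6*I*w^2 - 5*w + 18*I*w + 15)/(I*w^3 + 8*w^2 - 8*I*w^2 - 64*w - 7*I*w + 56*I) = (-I*w^2 + w*(-5 + 3*I) + 15)/(w^2 - w*(8 + 7*I) + 56*I)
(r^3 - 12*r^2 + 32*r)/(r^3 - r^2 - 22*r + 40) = r*(r - 8)/(r^2 + 3*r - 10)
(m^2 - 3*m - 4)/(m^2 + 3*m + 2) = (m - 4)/(m + 2)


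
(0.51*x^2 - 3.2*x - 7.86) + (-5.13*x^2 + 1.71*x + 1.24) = -4.62*x^2 - 1.49*x - 6.62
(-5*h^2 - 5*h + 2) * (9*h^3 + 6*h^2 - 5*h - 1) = -45*h^5 - 75*h^4 + 13*h^3 + 42*h^2 - 5*h - 2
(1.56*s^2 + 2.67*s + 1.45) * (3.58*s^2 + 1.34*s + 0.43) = 5.5848*s^4 + 11.649*s^3 + 9.4396*s^2 + 3.0911*s + 0.6235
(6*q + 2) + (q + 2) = 7*q + 4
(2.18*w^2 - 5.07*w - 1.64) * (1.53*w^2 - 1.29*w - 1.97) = 3.3354*w^4 - 10.5693*w^3 - 0.2635*w^2 + 12.1035*w + 3.2308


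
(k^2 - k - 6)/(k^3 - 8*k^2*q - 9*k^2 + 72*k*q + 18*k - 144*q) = (-k - 2)/(-k^2 + 8*k*q + 6*k - 48*q)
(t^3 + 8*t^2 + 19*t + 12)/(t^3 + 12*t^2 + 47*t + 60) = (t + 1)/(t + 5)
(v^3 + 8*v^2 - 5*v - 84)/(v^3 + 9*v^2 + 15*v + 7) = (v^2 + v - 12)/(v^2 + 2*v + 1)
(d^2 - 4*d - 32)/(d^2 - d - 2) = (-d^2 + 4*d + 32)/(-d^2 + d + 2)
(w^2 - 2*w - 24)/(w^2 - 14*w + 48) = (w + 4)/(w - 8)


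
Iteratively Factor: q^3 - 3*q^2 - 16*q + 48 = (q + 4)*(q^2 - 7*q + 12) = (q - 3)*(q + 4)*(q - 4)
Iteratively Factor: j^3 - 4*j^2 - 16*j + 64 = (j - 4)*(j^2 - 16) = (j - 4)*(j + 4)*(j - 4)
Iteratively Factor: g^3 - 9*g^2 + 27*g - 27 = (g - 3)*(g^2 - 6*g + 9) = (g - 3)^2*(g - 3)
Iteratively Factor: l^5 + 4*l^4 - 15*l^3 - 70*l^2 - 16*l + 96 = (l + 4)*(l^4 - 15*l^2 - 10*l + 24) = (l - 1)*(l + 4)*(l^3 + l^2 - 14*l - 24) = (l - 1)*(l + 3)*(l + 4)*(l^2 - 2*l - 8) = (l - 4)*(l - 1)*(l + 3)*(l + 4)*(l + 2)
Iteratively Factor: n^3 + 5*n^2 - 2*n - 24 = (n + 4)*(n^2 + n - 6) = (n - 2)*(n + 4)*(n + 3)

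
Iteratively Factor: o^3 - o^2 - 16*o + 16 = (o - 4)*(o^2 + 3*o - 4) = (o - 4)*(o + 4)*(o - 1)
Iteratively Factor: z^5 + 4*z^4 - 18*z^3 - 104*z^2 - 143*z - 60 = (z + 3)*(z^4 + z^3 - 21*z^2 - 41*z - 20) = (z + 3)*(z + 4)*(z^3 - 3*z^2 - 9*z - 5) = (z + 1)*(z + 3)*(z + 4)*(z^2 - 4*z - 5) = (z - 5)*(z + 1)*(z + 3)*(z + 4)*(z + 1)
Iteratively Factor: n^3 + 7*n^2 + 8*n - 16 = (n - 1)*(n^2 + 8*n + 16) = (n - 1)*(n + 4)*(n + 4)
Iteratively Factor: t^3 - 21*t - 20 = (t + 4)*(t^2 - 4*t - 5) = (t - 5)*(t + 4)*(t + 1)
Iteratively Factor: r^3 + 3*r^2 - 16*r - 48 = (r + 4)*(r^2 - r - 12) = (r - 4)*(r + 4)*(r + 3)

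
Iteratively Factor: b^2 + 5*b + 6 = (b + 2)*(b + 3)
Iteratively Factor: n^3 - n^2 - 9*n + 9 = (n - 3)*(n^2 + 2*n - 3) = (n - 3)*(n - 1)*(n + 3)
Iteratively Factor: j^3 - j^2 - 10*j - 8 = (j - 4)*(j^2 + 3*j + 2) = (j - 4)*(j + 2)*(j + 1)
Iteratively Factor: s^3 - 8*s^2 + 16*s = (s - 4)*(s^2 - 4*s) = (s - 4)^2*(s)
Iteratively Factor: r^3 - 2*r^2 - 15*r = (r + 3)*(r^2 - 5*r) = (r - 5)*(r + 3)*(r)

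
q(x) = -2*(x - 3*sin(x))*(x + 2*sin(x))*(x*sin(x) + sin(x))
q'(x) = -2*(1 - 3*cos(x))*(x + 2*sin(x))*(x*sin(x) + sin(x)) - 2*(x - 3*sin(x))*(x + 2*sin(x))*(x*cos(x) + sin(x) + cos(x)) - 2*(x - 3*sin(x))*(x*sin(x) + sin(x))*(2*cos(x) + 1)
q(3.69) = 68.02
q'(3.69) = 153.77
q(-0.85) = -0.74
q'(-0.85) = -3.05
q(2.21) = 3.89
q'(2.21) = -56.71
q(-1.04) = 0.30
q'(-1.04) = -7.87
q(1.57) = 26.24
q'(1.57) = -0.71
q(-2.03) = 4.65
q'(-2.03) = 14.09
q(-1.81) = 6.52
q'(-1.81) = 2.73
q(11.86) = 2434.52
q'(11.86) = -2308.84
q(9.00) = -628.66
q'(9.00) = 1077.31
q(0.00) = 0.00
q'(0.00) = 0.00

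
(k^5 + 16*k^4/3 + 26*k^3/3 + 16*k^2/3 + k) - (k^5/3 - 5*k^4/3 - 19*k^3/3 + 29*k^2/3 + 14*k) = 2*k^5/3 + 7*k^4 + 15*k^3 - 13*k^2/3 - 13*k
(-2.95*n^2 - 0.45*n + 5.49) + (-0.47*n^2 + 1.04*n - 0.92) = -3.42*n^2 + 0.59*n + 4.57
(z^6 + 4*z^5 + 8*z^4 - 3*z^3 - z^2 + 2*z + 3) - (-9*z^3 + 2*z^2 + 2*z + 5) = z^6 + 4*z^5 + 8*z^4 + 6*z^3 - 3*z^2 - 2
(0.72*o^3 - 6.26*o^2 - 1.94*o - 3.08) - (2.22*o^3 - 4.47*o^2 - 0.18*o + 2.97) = -1.5*o^3 - 1.79*o^2 - 1.76*o - 6.05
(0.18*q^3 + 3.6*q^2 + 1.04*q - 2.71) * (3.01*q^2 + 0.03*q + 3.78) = 0.5418*q^5 + 10.8414*q^4 + 3.9188*q^3 + 5.4821*q^2 + 3.8499*q - 10.2438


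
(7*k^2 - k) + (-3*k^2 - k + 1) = 4*k^2 - 2*k + 1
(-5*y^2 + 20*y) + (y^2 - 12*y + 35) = -4*y^2 + 8*y + 35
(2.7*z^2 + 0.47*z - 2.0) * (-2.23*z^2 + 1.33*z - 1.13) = -6.021*z^4 + 2.5429*z^3 + 2.0341*z^2 - 3.1911*z + 2.26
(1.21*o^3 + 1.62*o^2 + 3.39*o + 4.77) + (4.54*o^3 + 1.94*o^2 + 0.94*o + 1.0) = 5.75*o^3 + 3.56*o^2 + 4.33*o + 5.77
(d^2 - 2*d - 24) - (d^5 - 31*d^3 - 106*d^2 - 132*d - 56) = -d^5 + 31*d^3 + 107*d^2 + 130*d + 32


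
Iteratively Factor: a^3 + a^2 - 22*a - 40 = (a + 4)*(a^2 - 3*a - 10) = (a + 2)*(a + 4)*(a - 5)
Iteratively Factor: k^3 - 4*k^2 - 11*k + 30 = (k + 3)*(k^2 - 7*k + 10) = (k - 2)*(k + 3)*(k - 5)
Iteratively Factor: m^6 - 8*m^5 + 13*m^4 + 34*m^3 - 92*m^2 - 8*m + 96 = (m - 2)*(m^5 - 6*m^4 + m^3 + 36*m^2 - 20*m - 48) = (m - 3)*(m - 2)*(m^4 - 3*m^3 - 8*m^2 + 12*m + 16) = (m - 3)*(m - 2)*(m + 2)*(m^3 - 5*m^2 + 2*m + 8) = (m - 4)*(m - 3)*(m - 2)*(m + 2)*(m^2 - m - 2) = (m - 4)*(m - 3)*(m - 2)^2*(m + 2)*(m + 1)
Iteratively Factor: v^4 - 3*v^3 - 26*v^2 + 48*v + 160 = (v - 5)*(v^3 + 2*v^2 - 16*v - 32) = (v - 5)*(v + 2)*(v^2 - 16) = (v - 5)*(v + 2)*(v + 4)*(v - 4)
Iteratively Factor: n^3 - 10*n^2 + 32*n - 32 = (n - 4)*(n^2 - 6*n + 8) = (n - 4)*(n - 2)*(n - 4)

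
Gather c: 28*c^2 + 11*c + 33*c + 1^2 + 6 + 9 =28*c^2 + 44*c + 16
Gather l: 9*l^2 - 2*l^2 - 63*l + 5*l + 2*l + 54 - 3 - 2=7*l^2 - 56*l + 49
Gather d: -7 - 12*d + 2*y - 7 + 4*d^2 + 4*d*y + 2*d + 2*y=4*d^2 + d*(4*y - 10) + 4*y - 14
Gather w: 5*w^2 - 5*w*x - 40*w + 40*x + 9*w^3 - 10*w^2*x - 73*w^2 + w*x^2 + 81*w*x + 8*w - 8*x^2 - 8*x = 9*w^3 + w^2*(-10*x - 68) + w*(x^2 + 76*x - 32) - 8*x^2 + 32*x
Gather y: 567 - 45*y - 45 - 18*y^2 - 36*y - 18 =-18*y^2 - 81*y + 504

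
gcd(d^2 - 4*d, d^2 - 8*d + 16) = d - 4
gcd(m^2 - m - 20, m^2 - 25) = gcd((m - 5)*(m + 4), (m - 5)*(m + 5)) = m - 5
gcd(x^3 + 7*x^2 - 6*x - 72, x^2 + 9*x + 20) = x + 4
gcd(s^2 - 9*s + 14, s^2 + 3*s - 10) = s - 2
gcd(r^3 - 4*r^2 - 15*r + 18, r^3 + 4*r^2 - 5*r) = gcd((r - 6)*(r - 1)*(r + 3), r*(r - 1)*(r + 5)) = r - 1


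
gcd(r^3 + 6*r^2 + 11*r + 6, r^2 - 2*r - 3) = r + 1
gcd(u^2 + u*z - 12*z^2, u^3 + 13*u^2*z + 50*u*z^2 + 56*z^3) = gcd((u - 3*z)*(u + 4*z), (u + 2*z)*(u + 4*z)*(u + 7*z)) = u + 4*z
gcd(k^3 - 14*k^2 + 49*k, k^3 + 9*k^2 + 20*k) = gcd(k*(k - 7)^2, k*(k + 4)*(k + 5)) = k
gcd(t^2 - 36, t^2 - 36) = t^2 - 36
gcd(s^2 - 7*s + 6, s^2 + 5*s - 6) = s - 1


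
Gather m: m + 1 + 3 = m + 4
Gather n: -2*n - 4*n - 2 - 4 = -6*n - 6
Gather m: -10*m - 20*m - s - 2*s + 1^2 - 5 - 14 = -30*m - 3*s - 18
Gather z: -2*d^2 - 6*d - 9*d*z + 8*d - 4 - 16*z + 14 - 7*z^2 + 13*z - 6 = -2*d^2 + 2*d - 7*z^2 + z*(-9*d - 3) + 4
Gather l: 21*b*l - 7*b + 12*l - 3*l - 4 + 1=-7*b + l*(21*b + 9) - 3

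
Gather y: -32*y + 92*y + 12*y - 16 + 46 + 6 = 72*y + 36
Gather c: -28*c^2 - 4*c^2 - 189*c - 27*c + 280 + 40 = -32*c^2 - 216*c + 320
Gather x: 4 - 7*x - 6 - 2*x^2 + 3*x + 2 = -2*x^2 - 4*x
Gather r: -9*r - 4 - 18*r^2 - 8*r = -18*r^2 - 17*r - 4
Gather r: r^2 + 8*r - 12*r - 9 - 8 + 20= r^2 - 4*r + 3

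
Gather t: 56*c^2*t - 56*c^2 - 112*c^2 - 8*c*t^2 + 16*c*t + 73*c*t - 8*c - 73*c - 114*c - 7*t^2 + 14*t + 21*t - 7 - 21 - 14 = -168*c^2 - 195*c + t^2*(-8*c - 7) + t*(56*c^2 + 89*c + 35) - 42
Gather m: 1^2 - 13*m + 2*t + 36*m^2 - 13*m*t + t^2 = 36*m^2 + m*(-13*t - 13) + t^2 + 2*t + 1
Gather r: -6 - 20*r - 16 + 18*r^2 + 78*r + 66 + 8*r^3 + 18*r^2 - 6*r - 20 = 8*r^3 + 36*r^2 + 52*r + 24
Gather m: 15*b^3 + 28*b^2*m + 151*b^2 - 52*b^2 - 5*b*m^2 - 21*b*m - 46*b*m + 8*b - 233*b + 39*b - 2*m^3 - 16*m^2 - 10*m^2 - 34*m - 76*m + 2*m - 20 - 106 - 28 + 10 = 15*b^3 + 99*b^2 - 186*b - 2*m^3 + m^2*(-5*b - 26) + m*(28*b^2 - 67*b - 108) - 144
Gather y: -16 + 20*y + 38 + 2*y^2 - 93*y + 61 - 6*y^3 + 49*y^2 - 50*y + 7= -6*y^3 + 51*y^2 - 123*y + 90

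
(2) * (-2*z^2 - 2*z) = -4*z^2 - 4*z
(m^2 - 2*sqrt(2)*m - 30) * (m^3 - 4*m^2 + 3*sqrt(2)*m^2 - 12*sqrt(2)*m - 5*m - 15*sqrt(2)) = m^5 - 4*m^4 + sqrt(2)*m^4 - 47*m^3 - 4*sqrt(2)*m^3 - 95*sqrt(2)*m^2 + 168*m^2 + 210*m + 360*sqrt(2)*m + 450*sqrt(2)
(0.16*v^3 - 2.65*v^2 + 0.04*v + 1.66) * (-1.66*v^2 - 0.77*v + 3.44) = -0.2656*v^5 + 4.2758*v^4 + 2.5245*v^3 - 11.9024*v^2 - 1.1406*v + 5.7104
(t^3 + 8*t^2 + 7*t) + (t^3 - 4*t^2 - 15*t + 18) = 2*t^3 + 4*t^2 - 8*t + 18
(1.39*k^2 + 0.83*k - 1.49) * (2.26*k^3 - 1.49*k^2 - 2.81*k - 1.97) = 3.1414*k^5 - 0.1953*k^4 - 8.51*k^3 - 2.8505*k^2 + 2.5518*k + 2.9353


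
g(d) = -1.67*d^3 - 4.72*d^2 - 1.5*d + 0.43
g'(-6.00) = -125.22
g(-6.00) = 200.23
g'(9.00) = -492.27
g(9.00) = -1612.82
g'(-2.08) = -3.54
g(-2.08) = -1.84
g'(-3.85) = -39.42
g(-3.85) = 31.54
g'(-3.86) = -39.71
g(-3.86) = 31.94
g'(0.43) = -6.49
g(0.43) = -1.22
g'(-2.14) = -4.24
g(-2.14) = -1.61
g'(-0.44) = 1.68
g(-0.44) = 0.32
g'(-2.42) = -8.00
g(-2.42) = 0.09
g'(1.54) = -27.92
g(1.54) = -19.17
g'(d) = -5.01*d^2 - 9.44*d - 1.5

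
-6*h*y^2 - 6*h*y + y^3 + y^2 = y*(-6*h + y)*(y + 1)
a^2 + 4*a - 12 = (a - 2)*(a + 6)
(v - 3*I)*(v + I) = v^2 - 2*I*v + 3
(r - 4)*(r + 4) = r^2 - 16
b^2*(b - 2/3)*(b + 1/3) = b^4 - b^3/3 - 2*b^2/9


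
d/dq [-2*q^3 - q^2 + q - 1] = -6*q^2 - 2*q + 1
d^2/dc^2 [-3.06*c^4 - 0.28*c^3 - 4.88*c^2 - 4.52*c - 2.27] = -36.72*c^2 - 1.68*c - 9.76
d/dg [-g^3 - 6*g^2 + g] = -3*g^2 - 12*g + 1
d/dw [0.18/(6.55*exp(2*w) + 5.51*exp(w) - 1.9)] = (-2.358*exp(w) - 0.9918)*exp(w)/(6.55*exp(2*w) + 5.51*exp(w) - 1.9)^2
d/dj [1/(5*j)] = -1/(5*j^2)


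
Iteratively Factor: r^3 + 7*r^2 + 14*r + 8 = (r + 4)*(r^2 + 3*r + 2) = (r + 1)*(r + 4)*(r + 2)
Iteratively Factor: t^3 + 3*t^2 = (t)*(t^2 + 3*t) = t*(t + 3)*(t)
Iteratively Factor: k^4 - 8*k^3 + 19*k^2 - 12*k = (k - 1)*(k^3 - 7*k^2 + 12*k) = (k - 4)*(k - 1)*(k^2 - 3*k) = (k - 4)*(k - 3)*(k - 1)*(k)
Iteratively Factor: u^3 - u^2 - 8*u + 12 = (u - 2)*(u^2 + u - 6) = (u - 2)*(u + 3)*(u - 2)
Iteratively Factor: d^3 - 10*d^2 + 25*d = (d - 5)*(d^2 - 5*d) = d*(d - 5)*(d - 5)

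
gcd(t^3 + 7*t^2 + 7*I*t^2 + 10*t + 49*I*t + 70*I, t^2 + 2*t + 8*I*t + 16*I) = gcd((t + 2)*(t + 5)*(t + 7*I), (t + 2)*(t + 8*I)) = t + 2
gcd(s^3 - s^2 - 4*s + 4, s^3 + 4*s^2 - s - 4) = s - 1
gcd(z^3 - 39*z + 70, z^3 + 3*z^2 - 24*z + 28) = z^2 + 5*z - 14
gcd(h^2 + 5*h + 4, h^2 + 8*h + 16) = h + 4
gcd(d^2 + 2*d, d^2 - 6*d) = d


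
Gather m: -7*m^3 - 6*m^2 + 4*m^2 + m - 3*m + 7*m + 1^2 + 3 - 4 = -7*m^3 - 2*m^2 + 5*m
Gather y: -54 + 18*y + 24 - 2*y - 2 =16*y - 32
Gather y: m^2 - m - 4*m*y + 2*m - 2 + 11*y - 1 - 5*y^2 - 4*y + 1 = m^2 + m - 5*y^2 + y*(7 - 4*m) - 2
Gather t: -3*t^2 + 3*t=-3*t^2 + 3*t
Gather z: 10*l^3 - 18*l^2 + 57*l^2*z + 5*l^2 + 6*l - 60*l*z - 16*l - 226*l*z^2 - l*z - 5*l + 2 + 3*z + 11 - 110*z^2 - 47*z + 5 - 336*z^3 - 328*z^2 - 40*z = 10*l^3 - 13*l^2 - 15*l - 336*z^3 + z^2*(-226*l - 438) + z*(57*l^2 - 61*l - 84) + 18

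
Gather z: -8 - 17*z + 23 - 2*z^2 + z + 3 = -2*z^2 - 16*z + 18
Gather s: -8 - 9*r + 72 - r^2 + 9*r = 64 - r^2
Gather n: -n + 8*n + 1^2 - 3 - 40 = 7*n - 42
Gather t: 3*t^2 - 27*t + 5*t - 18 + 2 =3*t^2 - 22*t - 16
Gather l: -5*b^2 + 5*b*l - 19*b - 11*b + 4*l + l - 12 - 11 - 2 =-5*b^2 - 30*b + l*(5*b + 5) - 25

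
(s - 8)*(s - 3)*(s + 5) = s^3 - 6*s^2 - 31*s + 120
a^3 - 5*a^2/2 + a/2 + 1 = (a - 2)*(a - 1)*(a + 1/2)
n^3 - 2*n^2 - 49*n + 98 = (n - 7)*(n - 2)*(n + 7)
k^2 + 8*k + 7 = (k + 1)*(k + 7)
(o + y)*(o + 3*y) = o^2 + 4*o*y + 3*y^2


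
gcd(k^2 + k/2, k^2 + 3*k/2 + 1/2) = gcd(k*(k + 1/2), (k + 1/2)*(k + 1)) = k + 1/2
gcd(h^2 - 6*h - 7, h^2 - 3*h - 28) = h - 7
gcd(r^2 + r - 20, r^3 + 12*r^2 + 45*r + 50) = r + 5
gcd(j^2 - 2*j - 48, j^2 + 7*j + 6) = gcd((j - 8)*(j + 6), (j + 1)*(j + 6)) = j + 6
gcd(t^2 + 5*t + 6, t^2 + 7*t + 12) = t + 3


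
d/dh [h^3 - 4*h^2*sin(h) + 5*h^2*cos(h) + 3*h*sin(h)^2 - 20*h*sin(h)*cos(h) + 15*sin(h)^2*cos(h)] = -5*h^2*sin(h) - 4*h^2*cos(h) + 3*h^2 - 8*h*sin(h) + 3*h*sin(2*h) + 10*h*cos(h) - 20*h*cos(2*h) - 15*sin(h)/4 - 10*sin(2*h) + 45*sin(3*h)/4 - 3*cos(2*h)/2 + 3/2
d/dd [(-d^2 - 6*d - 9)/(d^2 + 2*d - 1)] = 4*(d^2 + 5*d + 6)/(d^4 + 4*d^3 + 2*d^2 - 4*d + 1)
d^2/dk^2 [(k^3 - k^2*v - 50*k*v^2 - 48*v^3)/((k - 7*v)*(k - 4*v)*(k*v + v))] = 2*(10*k^6*v - k^6 - 234*k^5*v^2 + 33*k^5*v + 1446*k^4*v^3 - 351*k^4*v^2 + 50*k^3*v^4 + 203*k^3*v^3 + 32*k^3*v^2 - 21456*k^2*v^5 + 14580*k^2*v^4 - 984*k^2*v^3 + 44352*k*v^6 - 63624*k*v^5 + 8136*k*v^4 - 37632*v^7 + 53984*v^6 - 20648*v^5)/(v*(k^9 - 33*k^8*v + 3*k^8 + 447*k^7*v^2 - 99*k^7*v + 3*k^7 - 3179*k^6*v^3 + 1341*k^6*v^2 - 99*k^6*v + k^6 + 12516*k^5*v^4 - 9537*k^5*v^3 + 1341*k^5*v^2 - 33*k^5*v - 25872*k^4*v^5 + 37548*k^4*v^4 - 9537*k^4*v^3 + 447*k^4*v^2 + 21952*k^3*v^6 - 77616*k^3*v^5 + 37548*k^3*v^4 - 3179*k^3*v^3 + 65856*k^2*v^6 - 77616*k^2*v^5 + 12516*k^2*v^4 + 65856*k*v^6 - 25872*k*v^5 + 21952*v^6))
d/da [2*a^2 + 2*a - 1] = 4*a + 2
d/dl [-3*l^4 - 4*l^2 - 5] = -12*l^3 - 8*l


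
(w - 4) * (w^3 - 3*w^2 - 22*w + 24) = w^4 - 7*w^3 - 10*w^2 + 112*w - 96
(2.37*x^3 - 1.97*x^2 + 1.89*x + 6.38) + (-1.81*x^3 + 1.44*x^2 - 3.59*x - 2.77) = 0.56*x^3 - 0.53*x^2 - 1.7*x + 3.61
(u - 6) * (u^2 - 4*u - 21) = u^3 - 10*u^2 + 3*u + 126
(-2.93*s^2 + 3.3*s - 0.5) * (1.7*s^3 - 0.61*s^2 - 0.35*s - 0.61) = -4.981*s^5 + 7.3973*s^4 - 1.8375*s^3 + 0.9373*s^2 - 1.838*s + 0.305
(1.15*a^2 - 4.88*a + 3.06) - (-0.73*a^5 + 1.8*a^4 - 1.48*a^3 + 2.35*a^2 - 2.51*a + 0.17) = 0.73*a^5 - 1.8*a^4 + 1.48*a^3 - 1.2*a^2 - 2.37*a + 2.89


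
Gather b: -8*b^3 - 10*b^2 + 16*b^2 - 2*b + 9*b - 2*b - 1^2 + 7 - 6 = -8*b^3 + 6*b^2 + 5*b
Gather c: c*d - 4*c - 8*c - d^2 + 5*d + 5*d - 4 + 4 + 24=c*(d - 12) - d^2 + 10*d + 24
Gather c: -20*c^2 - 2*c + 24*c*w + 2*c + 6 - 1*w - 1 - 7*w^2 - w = -20*c^2 + 24*c*w - 7*w^2 - 2*w + 5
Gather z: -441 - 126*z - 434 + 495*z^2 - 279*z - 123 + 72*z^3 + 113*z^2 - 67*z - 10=72*z^3 + 608*z^2 - 472*z - 1008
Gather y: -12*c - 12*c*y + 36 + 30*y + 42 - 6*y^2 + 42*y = -12*c - 6*y^2 + y*(72 - 12*c) + 78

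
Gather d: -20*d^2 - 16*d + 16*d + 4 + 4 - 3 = 5 - 20*d^2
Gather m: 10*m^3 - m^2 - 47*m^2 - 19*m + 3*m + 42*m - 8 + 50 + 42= 10*m^3 - 48*m^2 + 26*m + 84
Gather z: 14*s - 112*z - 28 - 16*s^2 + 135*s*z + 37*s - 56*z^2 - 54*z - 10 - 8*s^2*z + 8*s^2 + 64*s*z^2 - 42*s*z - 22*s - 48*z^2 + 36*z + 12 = -8*s^2 + 29*s + z^2*(64*s - 104) + z*(-8*s^2 + 93*s - 130) - 26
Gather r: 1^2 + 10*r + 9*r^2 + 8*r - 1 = 9*r^2 + 18*r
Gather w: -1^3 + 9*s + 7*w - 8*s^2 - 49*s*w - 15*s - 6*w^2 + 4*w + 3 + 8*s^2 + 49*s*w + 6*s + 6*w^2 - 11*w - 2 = 0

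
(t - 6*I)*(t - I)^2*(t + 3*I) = t^4 - 5*I*t^3 + 11*t^2 - 33*I*t - 18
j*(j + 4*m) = j^2 + 4*j*m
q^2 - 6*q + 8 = (q - 4)*(q - 2)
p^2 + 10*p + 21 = (p + 3)*(p + 7)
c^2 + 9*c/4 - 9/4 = (c - 3/4)*(c + 3)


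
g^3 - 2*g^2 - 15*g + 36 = (g - 3)^2*(g + 4)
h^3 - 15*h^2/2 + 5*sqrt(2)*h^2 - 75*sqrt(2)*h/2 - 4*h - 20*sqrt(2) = (h - 8)*(h + 1/2)*(h + 5*sqrt(2))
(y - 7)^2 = y^2 - 14*y + 49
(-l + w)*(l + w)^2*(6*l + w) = -6*l^4 - 7*l^3*w + 5*l^2*w^2 + 7*l*w^3 + w^4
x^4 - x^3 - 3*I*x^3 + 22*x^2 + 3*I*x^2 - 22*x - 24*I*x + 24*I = (x - 6*I)*(x + 4*I)*(-I*x + I)*(I*x + 1)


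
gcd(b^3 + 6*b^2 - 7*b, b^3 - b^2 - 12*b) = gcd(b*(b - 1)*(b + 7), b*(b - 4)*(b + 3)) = b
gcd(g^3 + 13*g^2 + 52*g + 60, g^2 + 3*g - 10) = g + 5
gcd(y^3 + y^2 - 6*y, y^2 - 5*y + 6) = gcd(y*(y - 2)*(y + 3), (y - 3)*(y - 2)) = y - 2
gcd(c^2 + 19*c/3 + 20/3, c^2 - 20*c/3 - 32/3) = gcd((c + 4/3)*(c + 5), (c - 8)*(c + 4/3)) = c + 4/3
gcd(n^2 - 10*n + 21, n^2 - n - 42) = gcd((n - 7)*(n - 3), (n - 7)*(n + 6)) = n - 7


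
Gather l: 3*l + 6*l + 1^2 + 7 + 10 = 9*l + 18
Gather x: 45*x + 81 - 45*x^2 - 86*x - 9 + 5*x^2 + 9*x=-40*x^2 - 32*x + 72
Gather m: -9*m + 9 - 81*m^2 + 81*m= -81*m^2 + 72*m + 9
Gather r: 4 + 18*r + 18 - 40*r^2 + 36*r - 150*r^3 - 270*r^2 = -150*r^3 - 310*r^2 + 54*r + 22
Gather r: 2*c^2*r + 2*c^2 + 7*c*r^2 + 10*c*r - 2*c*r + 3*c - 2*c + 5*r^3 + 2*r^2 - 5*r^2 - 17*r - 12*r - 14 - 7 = 2*c^2 + c + 5*r^3 + r^2*(7*c - 3) + r*(2*c^2 + 8*c - 29) - 21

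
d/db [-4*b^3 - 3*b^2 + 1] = 6*b*(-2*b - 1)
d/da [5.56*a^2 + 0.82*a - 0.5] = 11.12*a + 0.82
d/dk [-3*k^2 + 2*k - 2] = 2 - 6*k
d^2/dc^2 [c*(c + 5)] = 2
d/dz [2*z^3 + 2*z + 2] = 6*z^2 + 2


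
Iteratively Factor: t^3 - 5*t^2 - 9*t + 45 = (t + 3)*(t^2 - 8*t + 15) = (t - 5)*(t + 3)*(t - 3)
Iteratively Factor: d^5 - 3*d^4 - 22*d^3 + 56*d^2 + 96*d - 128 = (d + 2)*(d^4 - 5*d^3 - 12*d^2 + 80*d - 64) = (d - 4)*(d + 2)*(d^3 - d^2 - 16*d + 16) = (d - 4)^2*(d + 2)*(d^2 + 3*d - 4) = (d - 4)^2*(d + 2)*(d + 4)*(d - 1)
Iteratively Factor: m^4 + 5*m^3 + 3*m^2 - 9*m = (m + 3)*(m^3 + 2*m^2 - 3*m) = (m + 3)^2*(m^2 - m) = (m - 1)*(m + 3)^2*(m)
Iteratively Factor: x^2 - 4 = (x + 2)*(x - 2)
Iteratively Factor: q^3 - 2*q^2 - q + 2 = (q + 1)*(q^2 - 3*q + 2) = (q - 1)*(q + 1)*(q - 2)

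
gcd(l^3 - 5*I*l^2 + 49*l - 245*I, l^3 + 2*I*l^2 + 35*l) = l^2 + 2*I*l + 35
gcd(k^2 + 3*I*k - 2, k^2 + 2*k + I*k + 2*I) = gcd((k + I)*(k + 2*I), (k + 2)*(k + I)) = k + I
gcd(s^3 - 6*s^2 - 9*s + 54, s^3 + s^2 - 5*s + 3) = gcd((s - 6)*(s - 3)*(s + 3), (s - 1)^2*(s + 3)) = s + 3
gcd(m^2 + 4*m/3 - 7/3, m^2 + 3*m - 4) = m - 1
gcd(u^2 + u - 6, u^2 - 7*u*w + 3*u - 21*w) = u + 3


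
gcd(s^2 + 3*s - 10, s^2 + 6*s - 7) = 1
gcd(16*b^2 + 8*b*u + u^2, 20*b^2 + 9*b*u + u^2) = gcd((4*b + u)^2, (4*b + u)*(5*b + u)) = 4*b + u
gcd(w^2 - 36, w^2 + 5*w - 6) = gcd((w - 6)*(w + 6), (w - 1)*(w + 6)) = w + 6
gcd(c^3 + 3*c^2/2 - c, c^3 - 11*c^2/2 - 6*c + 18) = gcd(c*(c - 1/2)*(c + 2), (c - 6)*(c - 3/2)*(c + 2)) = c + 2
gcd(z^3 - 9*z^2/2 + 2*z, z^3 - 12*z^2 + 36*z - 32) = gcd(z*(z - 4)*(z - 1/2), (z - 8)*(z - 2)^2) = 1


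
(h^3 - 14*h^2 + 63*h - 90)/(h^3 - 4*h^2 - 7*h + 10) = (h^2 - 9*h + 18)/(h^2 + h - 2)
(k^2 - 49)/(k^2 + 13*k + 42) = (k - 7)/(k + 6)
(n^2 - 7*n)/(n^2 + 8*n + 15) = n*(n - 7)/(n^2 + 8*n + 15)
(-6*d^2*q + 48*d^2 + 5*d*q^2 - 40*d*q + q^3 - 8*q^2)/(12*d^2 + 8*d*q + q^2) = (-d*q + 8*d + q^2 - 8*q)/(2*d + q)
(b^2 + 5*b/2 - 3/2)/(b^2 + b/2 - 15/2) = (2*b - 1)/(2*b - 5)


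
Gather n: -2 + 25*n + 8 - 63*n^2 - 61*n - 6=-63*n^2 - 36*n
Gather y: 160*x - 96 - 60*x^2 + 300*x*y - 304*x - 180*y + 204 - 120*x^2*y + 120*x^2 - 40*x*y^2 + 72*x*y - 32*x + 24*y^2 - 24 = 60*x^2 - 176*x + y^2*(24 - 40*x) + y*(-120*x^2 + 372*x - 180) + 84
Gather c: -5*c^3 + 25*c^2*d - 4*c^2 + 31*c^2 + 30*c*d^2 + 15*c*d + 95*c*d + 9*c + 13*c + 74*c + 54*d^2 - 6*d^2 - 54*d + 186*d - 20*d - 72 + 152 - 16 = -5*c^3 + c^2*(25*d + 27) + c*(30*d^2 + 110*d + 96) + 48*d^2 + 112*d + 64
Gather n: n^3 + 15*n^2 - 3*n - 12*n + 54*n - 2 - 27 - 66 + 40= n^3 + 15*n^2 + 39*n - 55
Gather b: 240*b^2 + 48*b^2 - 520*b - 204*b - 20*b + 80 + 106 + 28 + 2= 288*b^2 - 744*b + 216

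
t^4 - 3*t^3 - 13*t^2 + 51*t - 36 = (t - 3)^2*(t - 1)*(t + 4)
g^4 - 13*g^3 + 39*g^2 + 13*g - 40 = (g - 8)*(g - 5)*(g - 1)*(g + 1)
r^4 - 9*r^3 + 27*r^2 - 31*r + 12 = (r - 4)*(r - 3)*(r - 1)^2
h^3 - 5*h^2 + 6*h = h*(h - 3)*(h - 2)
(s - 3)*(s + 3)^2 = s^3 + 3*s^2 - 9*s - 27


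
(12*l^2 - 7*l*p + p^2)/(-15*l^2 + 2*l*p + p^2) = (-4*l + p)/(5*l + p)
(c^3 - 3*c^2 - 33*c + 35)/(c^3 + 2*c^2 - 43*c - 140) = (c - 1)/(c + 4)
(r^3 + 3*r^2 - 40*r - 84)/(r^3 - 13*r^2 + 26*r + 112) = (r^2 + r - 42)/(r^2 - 15*r + 56)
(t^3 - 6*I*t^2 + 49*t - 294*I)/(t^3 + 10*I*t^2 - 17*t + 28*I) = (t^2 - 13*I*t - 42)/(t^2 + 3*I*t + 4)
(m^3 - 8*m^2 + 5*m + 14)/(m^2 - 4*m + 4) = (m^2 - 6*m - 7)/(m - 2)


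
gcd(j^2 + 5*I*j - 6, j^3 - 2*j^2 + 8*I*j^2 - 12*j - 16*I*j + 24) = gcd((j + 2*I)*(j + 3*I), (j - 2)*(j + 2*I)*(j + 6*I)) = j + 2*I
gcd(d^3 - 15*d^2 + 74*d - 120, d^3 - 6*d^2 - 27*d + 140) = d - 4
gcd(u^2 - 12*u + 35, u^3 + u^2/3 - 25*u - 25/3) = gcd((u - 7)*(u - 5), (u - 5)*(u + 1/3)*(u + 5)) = u - 5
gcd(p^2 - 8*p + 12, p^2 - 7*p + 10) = p - 2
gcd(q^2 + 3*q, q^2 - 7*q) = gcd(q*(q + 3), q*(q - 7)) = q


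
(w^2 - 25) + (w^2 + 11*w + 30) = 2*w^2 + 11*w + 5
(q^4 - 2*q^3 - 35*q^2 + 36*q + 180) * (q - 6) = q^5 - 8*q^4 - 23*q^3 + 246*q^2 - 36*q - 1080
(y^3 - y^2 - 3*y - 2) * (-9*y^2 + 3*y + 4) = -9*y^5 + 12*y^4 + 28*y^3 + 5*y^2 - 18*y - 8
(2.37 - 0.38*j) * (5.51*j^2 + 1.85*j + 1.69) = -2.0938*j^3 + 12.3557*j^2 + 3.7423*j + 4.0053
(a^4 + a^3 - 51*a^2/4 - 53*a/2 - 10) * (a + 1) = a^5 + 2*a^4 - 47*a^3/4 - 157*a^2/4 - 73*a/2 - 10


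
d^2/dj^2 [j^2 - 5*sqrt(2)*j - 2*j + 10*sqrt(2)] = 2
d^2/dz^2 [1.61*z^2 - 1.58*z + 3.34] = 3.22000000000000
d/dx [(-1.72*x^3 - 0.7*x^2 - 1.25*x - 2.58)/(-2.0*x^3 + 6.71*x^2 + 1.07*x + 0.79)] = (-12.9412*x^4 - 8.6808*x^3 - 11.9179*x^2 + 33.5176*x + 1.7731)/(4.0*x^6 - 26.84*x^5 + 40.7441*x^4 + 11.1994*x^3 + 11.7467*x^2 + 1.6906*x + 0.6241)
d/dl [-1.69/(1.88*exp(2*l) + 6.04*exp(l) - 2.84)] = (6.3544*exp(l) + 10.2076)*exp(l)/(1.88*exp(2*l) + 6.04*exp(l) - 2.84)^2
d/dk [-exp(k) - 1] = -exp(k)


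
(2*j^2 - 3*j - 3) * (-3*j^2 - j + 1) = -6*j^4 + 7*j^3 + 14*j^2 - 3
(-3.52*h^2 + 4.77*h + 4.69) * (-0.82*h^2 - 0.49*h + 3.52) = 2.8864*h^4 - 2.1866*h^3 - 18.5735*h^2 + 14.4923*h + 16.5088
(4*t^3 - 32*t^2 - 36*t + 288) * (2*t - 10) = 8*t^4 - 104*t^3 + 248*t^2 + 936*t - 2880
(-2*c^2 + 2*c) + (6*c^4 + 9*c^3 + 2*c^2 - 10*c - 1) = 6*c^4 + 9*c^3 - 8*c - 1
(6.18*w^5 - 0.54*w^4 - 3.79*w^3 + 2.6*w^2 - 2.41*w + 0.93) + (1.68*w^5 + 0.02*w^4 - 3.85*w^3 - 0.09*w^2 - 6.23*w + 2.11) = 7.86*w^5 - 0.52*w^4 - 7.64*w^3 + 2.51*w^2 - 8.64*w + 3.04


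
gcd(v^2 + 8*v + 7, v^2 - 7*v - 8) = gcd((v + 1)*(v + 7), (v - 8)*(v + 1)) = v + 1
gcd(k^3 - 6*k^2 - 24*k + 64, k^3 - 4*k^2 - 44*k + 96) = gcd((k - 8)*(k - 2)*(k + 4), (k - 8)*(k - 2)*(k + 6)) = k^2 - 10*k + 16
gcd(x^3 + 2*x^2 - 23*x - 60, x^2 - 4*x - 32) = x + 4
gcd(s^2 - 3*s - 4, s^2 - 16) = s - 4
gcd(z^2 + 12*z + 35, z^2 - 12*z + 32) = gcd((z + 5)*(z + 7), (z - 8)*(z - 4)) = 1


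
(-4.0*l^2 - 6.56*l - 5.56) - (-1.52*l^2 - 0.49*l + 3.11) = -2.48*l^2 - 6.07*l - 8.67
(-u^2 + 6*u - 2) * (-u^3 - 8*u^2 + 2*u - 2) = u^5 + 2*u^4 - 48*u^3 + 30*u^2 - 16*u + 4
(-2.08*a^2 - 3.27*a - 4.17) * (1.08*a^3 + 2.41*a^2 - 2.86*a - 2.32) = -2.2464*a^5 - 8.5444*a^4 - 6.4355*a^3 + 4.1281*a^2 + 19.5126*a + 9.6744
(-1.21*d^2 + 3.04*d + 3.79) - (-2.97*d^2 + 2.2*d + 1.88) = 1.76*d^2 + 0.84*d + 1.91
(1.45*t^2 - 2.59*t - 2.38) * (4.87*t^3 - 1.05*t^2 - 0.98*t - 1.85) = 7.0615*t^5 - 14.1358*t^4 - 10.2921*t^3 + 2.3547*t^2 + 7.1239*t + 4.403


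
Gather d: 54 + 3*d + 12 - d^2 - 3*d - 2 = 64 - d^2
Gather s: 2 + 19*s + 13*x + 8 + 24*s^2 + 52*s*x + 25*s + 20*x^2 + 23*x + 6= 24*s^2 + s*(52*x + 44) + 20*x^2 + 36*x + 16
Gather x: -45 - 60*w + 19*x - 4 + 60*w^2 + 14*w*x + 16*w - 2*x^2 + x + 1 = 60*w^2 - 44*w - 2*x^2 + x*(14*w + 20) - 48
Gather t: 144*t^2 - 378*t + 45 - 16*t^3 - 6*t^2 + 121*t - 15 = -16*t^3 + 138*t^2 - 257*t + 30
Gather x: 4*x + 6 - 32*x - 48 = -28*x - 42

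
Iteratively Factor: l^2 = (l)*(l)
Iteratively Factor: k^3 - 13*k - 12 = (k + 1)*(k^2 - k - 12) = (k - 4)*(k + 1)*(k + 3)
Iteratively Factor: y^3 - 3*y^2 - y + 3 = (y - 3)*(y^2 - 1) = (y - 3)*(y + 1)*(y - 1)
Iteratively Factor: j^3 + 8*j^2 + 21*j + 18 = (j + 2)*(j^2 + 6*j + 9) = (j + 2)*(j + 3)*(j + 3)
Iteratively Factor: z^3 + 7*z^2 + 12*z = (z + 4)*(z^2 + 3*z) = z*(z + 4)*(z + 3)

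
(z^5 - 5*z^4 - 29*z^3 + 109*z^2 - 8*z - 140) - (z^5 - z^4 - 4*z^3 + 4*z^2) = -4*z^4 - 25*z^3 + 105*z^2 - 8*z - 140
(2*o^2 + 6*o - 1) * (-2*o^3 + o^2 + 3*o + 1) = -4*o^5 - 10*o^4 + 14*o^3 + 19*o^2 + 3*o - 1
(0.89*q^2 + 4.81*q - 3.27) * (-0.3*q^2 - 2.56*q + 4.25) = -0.267*q^4 - 3.7214*q^3 - 7.5501*q^2 + 28.8137*q - 13.8975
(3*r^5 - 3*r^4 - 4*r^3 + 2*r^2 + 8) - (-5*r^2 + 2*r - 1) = 3*r^5 - 3*r^4 - 4*r^3 + 7*r^2 - 2*r + 9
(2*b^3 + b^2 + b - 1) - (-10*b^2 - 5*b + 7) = 2*b^3 + 11*b^2 + 6*b - 8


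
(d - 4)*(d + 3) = d^2 - d - 12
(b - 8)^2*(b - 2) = b^3 - 18*b^2 + 96*b - 128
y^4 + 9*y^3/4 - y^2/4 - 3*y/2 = y*(y - 3/4)*(y + 1)*(y + 2)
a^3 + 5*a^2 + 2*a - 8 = (a - 1)*(a + 2)*(a + 4)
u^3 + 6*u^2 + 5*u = u*(u + 1)*(u + 5)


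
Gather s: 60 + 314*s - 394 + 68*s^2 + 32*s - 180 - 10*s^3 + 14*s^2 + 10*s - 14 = -10*s^3 + 82*s^2 + 356*s - 528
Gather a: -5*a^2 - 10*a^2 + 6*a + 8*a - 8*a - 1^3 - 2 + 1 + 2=-15*a^2 + 6*a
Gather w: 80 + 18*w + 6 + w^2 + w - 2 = w^2 + 19*w + 84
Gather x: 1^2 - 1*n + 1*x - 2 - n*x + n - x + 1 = -n*x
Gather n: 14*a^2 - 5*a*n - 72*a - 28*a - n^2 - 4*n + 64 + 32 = 14*a^2 - 100*a - n^2 + n*(-5*a - 4) + 96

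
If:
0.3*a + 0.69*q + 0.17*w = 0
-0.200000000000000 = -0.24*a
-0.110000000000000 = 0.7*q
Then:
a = 0.83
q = -0.16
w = -0.83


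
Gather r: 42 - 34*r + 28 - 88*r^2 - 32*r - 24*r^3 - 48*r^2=-24*r^3 - 136*r^2 - 66*r + 70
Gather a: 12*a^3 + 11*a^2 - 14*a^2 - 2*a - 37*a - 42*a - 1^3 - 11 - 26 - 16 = 12*a^3 - 3*a^2 - 81*a - 54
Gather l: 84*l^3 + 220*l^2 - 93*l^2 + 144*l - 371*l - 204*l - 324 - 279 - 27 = 84*l^3 + 127*l^2 - 431*l - 630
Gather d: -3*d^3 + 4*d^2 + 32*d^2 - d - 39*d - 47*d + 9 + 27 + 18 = -3*d^3 + 36*d^2 - 87*d + 54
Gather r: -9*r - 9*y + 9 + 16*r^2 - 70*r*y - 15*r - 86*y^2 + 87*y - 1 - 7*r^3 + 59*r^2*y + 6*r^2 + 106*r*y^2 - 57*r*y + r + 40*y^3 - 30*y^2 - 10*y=-7*r^3 + r^2*(59*y + 22) + r*(106*y^2 - 127*y - 23) + 40*y^3 - 116*y^2 + 68*y + 8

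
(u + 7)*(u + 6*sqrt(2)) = u^2 + 7*u + 6*sqrt(2)*u + 42*sqrt(2)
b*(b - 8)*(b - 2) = b^3 - 10*b^2 + 16*b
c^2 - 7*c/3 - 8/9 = (c - 8/3)*(c + 1/3)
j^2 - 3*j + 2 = (j - 2)*(j - 1)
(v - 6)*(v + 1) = v^2 - 5*v - 6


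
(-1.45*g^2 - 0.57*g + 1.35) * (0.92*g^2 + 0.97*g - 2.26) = -1.334*g^4 - 1.9309*g^3 + 3.9661*g^2 + 2.5977*g - 3.051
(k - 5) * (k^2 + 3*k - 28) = k^3 - 2*k^2 - 43*k + 140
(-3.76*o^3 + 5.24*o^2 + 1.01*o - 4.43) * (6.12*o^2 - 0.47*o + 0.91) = -23.0112*o^5 + 33.836*o^4 + 0.296800000000001*o^3 - 22.8179*o^2 + 3.0012*o - 4.0313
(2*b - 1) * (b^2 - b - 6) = 2*b^3 - 3*b^2 - 11*b + 6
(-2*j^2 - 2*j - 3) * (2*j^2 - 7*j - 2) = -4*j^4 + 10*j^3 + 12*j^2 + 25*j + 6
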